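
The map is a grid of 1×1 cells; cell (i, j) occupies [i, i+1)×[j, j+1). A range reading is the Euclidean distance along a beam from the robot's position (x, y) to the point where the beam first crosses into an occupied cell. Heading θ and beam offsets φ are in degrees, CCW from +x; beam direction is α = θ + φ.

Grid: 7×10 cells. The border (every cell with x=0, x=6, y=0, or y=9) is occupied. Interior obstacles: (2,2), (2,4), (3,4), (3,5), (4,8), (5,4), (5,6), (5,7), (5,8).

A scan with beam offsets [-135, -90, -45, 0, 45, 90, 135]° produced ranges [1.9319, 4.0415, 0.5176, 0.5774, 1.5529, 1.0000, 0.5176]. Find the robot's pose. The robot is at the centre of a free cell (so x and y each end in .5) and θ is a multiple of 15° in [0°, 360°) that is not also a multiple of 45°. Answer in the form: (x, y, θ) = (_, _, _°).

Enumerate (i+0.5, j+0.5, θ) over the 31 free cells and 16 admissible headings. For each, cast all 7 beams and compare to the given ranges.
  (2.5, 5.5, 75°): beam 1 = 0.5774 ≠ 1.9319 ✗
  (2.5, 1.5, 255°): beam 1 = 0.5774 ≠ 1.9319 ✗
  (1.5, 1.5, 15°): beam 1 = 0.5774 ≠ 1.9319 ✗
  (2.5, 1.5, 300°): beam 1 = 1.5529 ≠ 1.9319 ✗
  …
  (2.5, 1.5, 120°): r_1=1.9319, r_2=4.0415, r_3=0.5176, r_4=0.5774, r_5=1.5529, r_6=1.0000, r_7=0.5176 — all match ✓
No second candidate reproduces the full scan.

(x, y, θ) = (2.5, 1.5, 120°)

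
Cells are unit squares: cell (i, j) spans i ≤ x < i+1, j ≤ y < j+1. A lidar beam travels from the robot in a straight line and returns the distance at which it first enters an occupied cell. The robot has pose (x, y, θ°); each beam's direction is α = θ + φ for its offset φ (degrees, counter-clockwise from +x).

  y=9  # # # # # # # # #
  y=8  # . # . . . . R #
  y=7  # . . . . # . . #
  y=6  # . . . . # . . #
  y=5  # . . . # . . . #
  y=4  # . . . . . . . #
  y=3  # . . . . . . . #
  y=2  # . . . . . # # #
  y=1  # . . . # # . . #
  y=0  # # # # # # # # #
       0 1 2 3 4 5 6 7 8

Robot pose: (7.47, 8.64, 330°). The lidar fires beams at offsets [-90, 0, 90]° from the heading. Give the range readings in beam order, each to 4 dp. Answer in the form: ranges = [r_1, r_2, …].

beam 1: φ=-90°, α=240°
  direction (-0.5000, -0.8660); cell (7,8); t to first gridline: x 0.9400, y 0.7390 (then +2.0000 / +1.1547)
    (7,7) via y @ 0.7390
    (6,7) via x @ 0.9400
    (6,6) via y @ 1.8937
    (5,6) via x @ 2.9400  # hit
  → r_1 = 2.9400
beam 2: φ=0°, α=330°
  direction (0.8660, -0.5000); cell (7,8); t to first gridline: x 0.6120, y 1.2800 (then +1.1547 / +2.0000)
    (8,8) via x @ 0.6120  # hit
  → r_2 = 0.6120
beam 3: φ=90°, α=60°
  direction (0.5000, 0.8660); cell (7,8); t to first gridline: x 1.0600, y 0.4157 (then +2.0000 / +1.1547)
    (7,9) via y @ 0.4157  # hit
  → r_3 = 0.4157

ranges = [2.9400, 0.6120, 0.4157]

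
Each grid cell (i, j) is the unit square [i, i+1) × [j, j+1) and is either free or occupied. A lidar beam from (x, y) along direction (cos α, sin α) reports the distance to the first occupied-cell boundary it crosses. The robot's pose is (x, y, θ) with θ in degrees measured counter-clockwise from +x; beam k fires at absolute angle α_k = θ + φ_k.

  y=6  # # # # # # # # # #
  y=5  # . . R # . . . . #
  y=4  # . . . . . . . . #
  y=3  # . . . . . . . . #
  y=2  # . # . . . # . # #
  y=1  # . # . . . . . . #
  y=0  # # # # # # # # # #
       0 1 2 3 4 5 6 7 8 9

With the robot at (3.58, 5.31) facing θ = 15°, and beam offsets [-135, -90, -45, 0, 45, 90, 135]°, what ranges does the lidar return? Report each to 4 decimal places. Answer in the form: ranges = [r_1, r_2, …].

ranges = [2.6674, 4.4620, 0.4850, 0.4348, 0.7967, 0.7143, 1.3800]

beam 1: φ=-135°, α=240°
  cosα=-0.5000 sinα=-0.8660 | (3,5) | tMaxX 1.1600 tMaxY 0.3580 | tΔX 2.0000 tΔY 1.1547
    t=0.3580 [y] (3,4)
    t=1.1600 [x] (2,4)
    t=1.5127 [y] (2,3)
    t=2.6674 [y] (2,2) — stop
  → r_1 = 2.6674
beam 2: φ=-90°, α=285°
  cosα=0.2588 sinα=-0.9659 | (3,5) | tMaxX 1.6228 tMaxY 0.3209 | tΔX 3.8637 tΔY 1.0353
    t=0.3209 [y] (3,4)
    t=1.3562 [y] (3,3)
    t=1.6228 [x] (4,3)
    t=2.3915 [y] (4,2)
    t=3.4268 [y] (4,1)
    t=4.4620 [y] (4,0) — stop
  → r_2 = 4.4620
beam 3: φ=-45°, α=330°
  cosα=0.8660 sinα=-0.5000 | (3,5) | tMaxX 0.4850 tMaxY 0.6200 | tΔX 1.1547 tΔY 2.0000
    t=0.4850 [x] (4,5) — stop
  → r_3 = 0.4850
beam 4: φ=0°, α=15°
  cosα=0.9659 sinα=0.2588 | (3,5) | tMaxX 0.4348 tMaxY 2.6660 | tΔX 1.0353 tΔY 3.8637
    t=0.4348 [x] (4,5) — stop
  → r_4 = 0.4348
beam 5: φ=45°, α=60°
  cosα=0.5000 sinα=0.8660 | (3,5) | tMaxX 0.8400 tMaxY 0.7967 | tΔX 2.0000 tΔY 1.1547
    t=0.7967 [y] (3,6) — stop
  → r_5 = 0.7967
beam 6: φ=90°, α=105°
  cosα=-0.2588 sinα=0.9659 | (3,5) | tMaxX 2.2409 tMaxY 0.7143 | tΔX 3.8637 tΔY 1.0353
    t=0.7143 [y] (3,6) — stop
  → r_6 = 0.7143
beam 7: φ=135°, α=150°
  cosα=-0.8660 sinα=0.5000 | (3,5) | tMaxX 0.6697 tMaxY 1.3800 | tΔX 1.1547 tΔY 2.0000
    t=0.6697 [x] (2,5)
    t=1.3800 [y] (2,6) — stop
  → r_7 = 1.3800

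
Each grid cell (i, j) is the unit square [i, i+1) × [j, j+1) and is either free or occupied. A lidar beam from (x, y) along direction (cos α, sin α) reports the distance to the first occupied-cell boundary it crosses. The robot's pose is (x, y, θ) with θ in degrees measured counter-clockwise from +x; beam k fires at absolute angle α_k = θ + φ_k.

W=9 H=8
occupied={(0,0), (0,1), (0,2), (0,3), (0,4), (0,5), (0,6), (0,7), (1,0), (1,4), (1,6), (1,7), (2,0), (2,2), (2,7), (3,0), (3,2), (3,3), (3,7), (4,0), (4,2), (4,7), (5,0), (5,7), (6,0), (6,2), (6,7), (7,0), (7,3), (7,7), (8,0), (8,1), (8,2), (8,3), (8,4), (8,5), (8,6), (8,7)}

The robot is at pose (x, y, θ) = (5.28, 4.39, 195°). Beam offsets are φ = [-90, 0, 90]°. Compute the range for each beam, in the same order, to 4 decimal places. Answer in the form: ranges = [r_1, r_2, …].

beam 1: φ=-90°, α=105°
  direction (-0.2588, 0.9659); cell (5,4); t to first gridline: x 1.0818, y 0.6315 (then +3.8637 / +1.0353)
    (5,5) via y @ 0.6315
    (4,5) via x @ 1.0818
    (4,6) via y @ 1.6668
    (4,7) via y @ 2.7021  # hit
  → r_1 = 2.7021
beam 2: φ=0°, α=195°
  direction (-0.9659, -0.2588); cell (5,4); t to first gridline: x 0.2899, y 1.5068 (then +1.0353 / +3.8637)
    (4,4) via x @ 0.2899
    (3,4) via x @ 1.3252
    (3,3) via y @ 1.5068  # hit
  → r_2 = 1.5068
beam 3: φ=90°, α=285°
  direction (0.2588, -0.9659); cell (5,4); t to first gridline: x 2.7819, y 0.4038 (then +3.8637 / +1.0353)
    (5,3) via y @ 0.4038
    (5,2) via y @ 1.4390
    (5,1) via y @ 2.4743
    (6,1) via x @ 2.7819
    (6,0) via y @ 3.5096  # hit
  → r_3 = 3.5096

ranges = [2.7021, 1.5068, 3.5096]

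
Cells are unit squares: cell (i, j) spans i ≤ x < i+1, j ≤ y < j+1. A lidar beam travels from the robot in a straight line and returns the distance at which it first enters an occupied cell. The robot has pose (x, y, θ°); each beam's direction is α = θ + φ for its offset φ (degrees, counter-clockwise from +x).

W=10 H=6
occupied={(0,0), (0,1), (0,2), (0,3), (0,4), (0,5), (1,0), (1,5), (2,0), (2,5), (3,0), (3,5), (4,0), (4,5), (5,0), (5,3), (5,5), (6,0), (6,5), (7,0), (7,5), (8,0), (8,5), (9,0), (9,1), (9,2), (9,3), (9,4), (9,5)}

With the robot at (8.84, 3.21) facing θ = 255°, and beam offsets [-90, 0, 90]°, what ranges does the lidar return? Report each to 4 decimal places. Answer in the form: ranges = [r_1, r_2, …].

ranges = [2.9402, 2.2880, 0.1656]

beam 1: φ=-90°, α=165°
  d=(-0.9659,0.2588)  start (8,3)  tX=0.8696 tY=3.0523  stride 1/|dx|=1.0353 1/|dy|=3.8637
    cross x-line → (7,3), t=0.8696
    cross x-line → (6,3), t=1.9049
    cross x-line → (5,3), t=2.9402 (wall)
  → r_1 = 2.9402
beam 2: φ=0°, α=255°
  d=(-0.2588,-0.9659)  start (8,3)  tX=3.2455 tY=0.2174  stride 1/|dx|=3.8637 1/|dy|=1.0353
    cross y-line → (8,2), t=0.2174
    cross y-line → (8,1), t=1.2527
    cross y-line → (8,0), t=2.2880 (wall)
  → r_2 = 2.2880
beam 3: φ=90°, α=345°
  d=(0.9659,-0.2588)  start (8,3)  tX=0.1656 tY=0.8114  stride 1/|dx|=1.0353 1/|dy|=3.8637
    cross x-line → (9,3), t=0.1656 (wall)
  → r_3 = 0.1656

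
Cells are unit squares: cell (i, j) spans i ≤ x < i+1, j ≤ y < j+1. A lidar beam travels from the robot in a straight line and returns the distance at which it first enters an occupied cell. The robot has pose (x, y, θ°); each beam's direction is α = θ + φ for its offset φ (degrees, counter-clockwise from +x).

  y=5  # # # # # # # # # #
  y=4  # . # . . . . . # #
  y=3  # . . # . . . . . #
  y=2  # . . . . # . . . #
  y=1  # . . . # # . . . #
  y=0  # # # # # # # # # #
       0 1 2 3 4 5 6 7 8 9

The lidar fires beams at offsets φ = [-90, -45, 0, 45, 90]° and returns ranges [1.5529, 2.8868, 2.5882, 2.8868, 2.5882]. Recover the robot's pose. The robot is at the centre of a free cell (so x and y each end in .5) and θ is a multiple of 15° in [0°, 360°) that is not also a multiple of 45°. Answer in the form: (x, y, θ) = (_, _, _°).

The pose lattice has 26·16 = 416 candidates. Test each by forward raycasting.
  (7.5, 3.5, 30°): beam 1 = 2.8868 ≠ 1.5529 ✗
  (6.5, 3.5, 240°): beam 1 = 3.0000 ≠ 1.5529 ✗
  (5.5, 3.5, 105°): beam 1 = 2.5882 ≠ 1.5529 ✗
  (7.5, 3.5, 330°): beam 1 = 2.8868 ≠ 1.5529 ✗
  …
  (6.5, 2.5, 15°): r_1=1.5529, r_2=2.8868, r_3=2.5882, r_4=2.8868, r_5=2.5882 — all match ✓
Only this pose fits every beam.

(x, y, θ) = (6.5, 2.5, 15°)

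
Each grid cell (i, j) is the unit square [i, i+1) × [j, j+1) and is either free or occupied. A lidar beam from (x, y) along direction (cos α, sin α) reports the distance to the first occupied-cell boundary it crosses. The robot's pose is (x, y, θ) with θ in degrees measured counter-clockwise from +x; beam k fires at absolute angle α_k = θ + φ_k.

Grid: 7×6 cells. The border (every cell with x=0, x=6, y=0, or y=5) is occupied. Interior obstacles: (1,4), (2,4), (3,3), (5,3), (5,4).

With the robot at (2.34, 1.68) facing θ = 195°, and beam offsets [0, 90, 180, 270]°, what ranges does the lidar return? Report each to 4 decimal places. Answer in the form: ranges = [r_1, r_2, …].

beam 1: φ=0°, α=195°
  cosα=-0.9659 sinα=-0.2588 | (2,1) | tMaxX 0.3520 tMaxY 2.6273 | tΔX 1.0353 tΔY 3.8637
    t=0.3520 [x] (1,1)
    t=1.3873 [x] (0,1) — stop
  → r_1 = 1.3873
beam 2: φ=90°, α=285°
  cosα=0.2588 sinα=-0.9659 | (2,1) | tMaxX 2.5500 tMaxY 0.7040 | tΔX 3.8637 tΔY 1.0353
    t=0.7040 [y] (2,0) — stop
  → r_2 = 0.7040
beam 3: φ=180°, α=15°
  cosα=0.9659 sinα=0.2588 | (2,1) | tMaxX 0.6833 tMaxY 1.2364 | tΔX 1.0353 tΔY 3.8637
    t=0.6833 [x] (3,1)
    t=1.2364 [y] (3,2)
    t=1.7186 [x] (4,2)
    t=2.7538 [x] (5,2)
    t=3.7891 [x] (6,2) — stop
  → r_3 = 3.7891
beam 4: φ=270°, α=105°
  cosα=-0.2588 sinα=0.9659 | (2,1) | tMaxX 1.3137 tMaxY 0.3313 | tΔX 3.8637 tΔY 1.0353
    t=0.3313 [y] (2,2)
    t=1.3137 [x] (1,2)
    t=1.3666 [y] (1,3)
    t=2.4018 [y] (1,4) — stop
  → r_4 = 2.4018

ranges = [1.3873, 0.7040, 3.7891, 2.4018]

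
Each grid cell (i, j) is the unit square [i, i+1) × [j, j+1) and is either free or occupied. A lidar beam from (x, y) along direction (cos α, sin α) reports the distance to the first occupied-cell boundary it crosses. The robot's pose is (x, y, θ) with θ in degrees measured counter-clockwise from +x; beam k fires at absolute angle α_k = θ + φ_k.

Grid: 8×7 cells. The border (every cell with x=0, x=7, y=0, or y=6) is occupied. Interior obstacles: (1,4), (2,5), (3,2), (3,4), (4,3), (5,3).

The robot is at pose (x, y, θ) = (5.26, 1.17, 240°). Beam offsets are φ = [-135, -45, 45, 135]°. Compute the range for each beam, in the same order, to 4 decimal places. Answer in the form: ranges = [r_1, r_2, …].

beam 1: φ=-135°, α=105°
  cosα=-0.2588 sinα=0.9659 | (5,1) | tMaxX 1.0046 tMaxY 0.8593 | tΔX 3.8637 tΔY 1.0353
    t=0.8593 [y] (5,2)
    t=1.0046 [x] (4,2)
    t=1.8946 [y] (4,3) — stop
  → r_1 = 1.8946
beam 2: φ=-45°, α=195°
  cosα=-0.9659 sinα=-0.2588 | (5,1) | tMaxX 0.2692 tMaxY 0.6568 | tΔX 1.0353 tΔY 3.8637
    t=0.2692 [x] (4,1)
    t=0.6568 [y] (4,0) — stop
  → r_2 = 0.6568
beam 3: φ=45°, α=285°
  cosα=0.2588 sinα=-0.9659 | (5,1) | tMaxX 2.8591 tMaxY 0.1760 | tΔX 3.8637 tΔY 1.0353
    t=0.1760 [y] (5,0) — stop
  → r_3 = 0.1760
beam 4: φ=135°, α=15°
  cosα=0.9659 sinα=0.2588 | (5,1) | tMaxX 0.7661 tMaxY 3.2069 | tΔX 1.0353 tΔY 3.8637
    t=0.7661 [x] (6,1)
    t=1.8014 [x] (7,1) — stop
  → r_4 = 1.8014

ranges = [1.8946, 0.6568, 0.1760, 1.8014]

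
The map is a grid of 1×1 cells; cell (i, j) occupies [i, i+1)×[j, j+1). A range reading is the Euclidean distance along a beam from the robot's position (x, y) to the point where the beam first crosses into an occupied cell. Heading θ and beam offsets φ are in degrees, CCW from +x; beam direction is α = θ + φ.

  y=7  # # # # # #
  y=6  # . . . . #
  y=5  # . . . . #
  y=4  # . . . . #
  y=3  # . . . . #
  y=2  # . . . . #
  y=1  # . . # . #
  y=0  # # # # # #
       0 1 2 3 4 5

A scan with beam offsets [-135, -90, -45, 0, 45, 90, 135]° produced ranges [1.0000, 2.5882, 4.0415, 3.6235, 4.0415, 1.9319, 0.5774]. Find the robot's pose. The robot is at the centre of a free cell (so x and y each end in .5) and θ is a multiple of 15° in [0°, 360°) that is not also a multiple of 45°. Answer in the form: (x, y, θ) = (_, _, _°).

(x, y, θ) = (1.5, 3.5, 15°)

The pose lattice has 23·16 = 368 candidates. Test each by forward raycasting.
  (2.5, 2.5, 30°): beam 1 = 1.5529 ≠ 1.0000 ✗
  (1.5, 4.5, 255°): beam 2 = 0.5176 ≠ 2.5882 ✗
  (2.5, 6.5, 210°): beam 1 = 0.5176 ≠ 1.0000 ✗
  …
  (1.5, 3.5, 15°): r_1=1.0000, r_2=2.5882, r_3=4.0415, r_4=3.6235, r_5=4.0415, r_6=1.9319, r_7=0.5774 — all match ✓
Unique over the lattice → pose = (1.5, 3.5, 15°).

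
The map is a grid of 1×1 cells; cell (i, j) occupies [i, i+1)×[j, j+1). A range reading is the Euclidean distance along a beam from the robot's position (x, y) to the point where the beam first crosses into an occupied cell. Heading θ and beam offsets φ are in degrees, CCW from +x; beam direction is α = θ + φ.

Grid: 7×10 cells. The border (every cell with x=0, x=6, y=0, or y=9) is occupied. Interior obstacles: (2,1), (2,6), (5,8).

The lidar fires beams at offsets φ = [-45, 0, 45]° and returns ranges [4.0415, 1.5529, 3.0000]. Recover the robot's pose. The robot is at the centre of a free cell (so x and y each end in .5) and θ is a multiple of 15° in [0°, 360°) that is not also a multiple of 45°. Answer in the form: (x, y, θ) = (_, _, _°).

(x, y, θ) = (2.5, 4.5, 75°)

Enumerate (i+0.5, j+0.5, θ) over the 37 free cells and 16 admissible headings. For each, cast all 3 beams and compare to the given ranges.
  (3.5, 8.5, 165°): beam 1 = 0.5774 ≠ 4.0415 ✗
  (1.5, 6.5, 165°): beam 1 = 1.0000 ≠ 4.0415 ✗
  (3.5, 4.5, 60°): beam 1 = 2.5882 ≠ 4.0415 ✗
  …
  (2.5, 4.5, 75°): r_1=4.0415, r_2=1.5529, r_3=3.0000 — all match ✓
Unique over the lattice → pose = (2.5, 4.5, 75°).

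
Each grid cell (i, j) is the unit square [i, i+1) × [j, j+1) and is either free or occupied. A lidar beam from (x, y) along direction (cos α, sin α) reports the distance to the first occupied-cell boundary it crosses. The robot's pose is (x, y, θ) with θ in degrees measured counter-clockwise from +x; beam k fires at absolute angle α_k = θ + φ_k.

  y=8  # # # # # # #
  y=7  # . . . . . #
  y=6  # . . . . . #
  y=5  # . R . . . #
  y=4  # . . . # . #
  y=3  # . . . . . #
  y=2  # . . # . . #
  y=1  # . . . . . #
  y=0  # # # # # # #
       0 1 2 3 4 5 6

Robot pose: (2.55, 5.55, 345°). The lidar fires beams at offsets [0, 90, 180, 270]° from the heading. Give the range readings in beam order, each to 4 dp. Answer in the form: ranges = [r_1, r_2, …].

beam 1: φ=0°, α=345°
  direction (0.9659, -0.2588); cell (2,5); t to first gridline: x 0.4659, y 2.1250 (then +1.0353 / +3.8637)
    (3,5) via x @ 0.4659
    (4,5) via x @ 1.5012
    (4,4) via y @ 2.1250  # hit
  → r_1 = 2.1250
beam 2: φ=90°, α=75°
  direction (0.2588, 0.9659); cell (2,5); t to first gridline: x 1.7387, y 0.4659 (then +3.8637 / +1.0353)
    (2,6) via y @ 0.4659
    (2,7) via y @ 1.5012
    (3,7) via x @ 1.7387
    (3,8) via y @ 2.5364  # hit
  → r_2 = 2.5364
beam 3: φ=180°, α=165°
  direction (-0.9659, 0.2588); cell (2,5); t to first gridline: x 0.5694, y 1.7387 (then +1.0353 / +3.8637)
    (1,5) via x @ 0.5694
    (0,5) via x @ 1.6047  # hit
  → r_3 = 1.6047
beam 4: φ=270°, α=255°
  direction (-0.2588, -0.9659); cell (2,5); t to first gridline: x 2.1250, y 0.5694 (then +3.8637 / +1.0353)
    (2,4) via y @ 0.5694
    (2,3) via y @ 1.6047
    (1,3) via x @ 2.1250
    (1,2) via y @ 2.6400
    (1,1) via y @ 3.6752
    (1,0) via y @ 4.7105  # hit
  → r_4 = 4.7105

ranges = [2.1250, 2.5364, 1.6047, 4.7105]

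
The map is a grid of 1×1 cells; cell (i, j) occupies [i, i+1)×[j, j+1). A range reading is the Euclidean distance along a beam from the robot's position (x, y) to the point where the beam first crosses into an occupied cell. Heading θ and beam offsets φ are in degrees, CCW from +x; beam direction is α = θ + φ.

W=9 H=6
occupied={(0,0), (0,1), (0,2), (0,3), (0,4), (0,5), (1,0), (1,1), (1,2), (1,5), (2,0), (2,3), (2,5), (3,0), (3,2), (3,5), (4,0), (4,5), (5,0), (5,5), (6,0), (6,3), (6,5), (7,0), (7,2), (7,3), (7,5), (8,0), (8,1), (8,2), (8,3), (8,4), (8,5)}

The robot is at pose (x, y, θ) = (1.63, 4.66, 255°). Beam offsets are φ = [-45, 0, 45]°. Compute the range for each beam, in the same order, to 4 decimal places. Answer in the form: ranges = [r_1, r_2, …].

beam 1: φ=-45°, α=210°
  dir = (cos 210°, sin 210°) = (-0.8660, -0.5000); from cell (1,4)
  next x-line at t=0.7275, next y-line at t=1.3200; Δt_x=1.1547, Δt_y=2.0000
    x: enter (0,4) at t=0.7275 ← occupied
  → r_1 = 0.7275
beam 2: φ=0°, α=255°
  dir = (cos 255°, sin 255°) = (-0.2588, -0.9659); from cell (1,4)
  next x-line at t=2.4341, next y-line at t=0.6833; Δt_x=3.8637, Δt_y=1.0353
    y: enter (1,3) at t=0.6833
    y: enter (1,2) at t=1.7186 ← occupied
  → r_2 = 1.7186
beam 3: φ=45°, α=300°
  dir = (cos 300°, sin 300°) = (0.5000, -0.8660); from cell (1,4)
  next x-line at t=0.7400, next y-line at t=0.7621; Δt_x=2.0000, Δt_y=1.1547
    x: enter (2,4) at t=0.7400
    y: enter (2,3) at t=0.7621 ← occupied
  → r_3 = 0.7621

ranges = [0.7275, 1.7186, 0.7621]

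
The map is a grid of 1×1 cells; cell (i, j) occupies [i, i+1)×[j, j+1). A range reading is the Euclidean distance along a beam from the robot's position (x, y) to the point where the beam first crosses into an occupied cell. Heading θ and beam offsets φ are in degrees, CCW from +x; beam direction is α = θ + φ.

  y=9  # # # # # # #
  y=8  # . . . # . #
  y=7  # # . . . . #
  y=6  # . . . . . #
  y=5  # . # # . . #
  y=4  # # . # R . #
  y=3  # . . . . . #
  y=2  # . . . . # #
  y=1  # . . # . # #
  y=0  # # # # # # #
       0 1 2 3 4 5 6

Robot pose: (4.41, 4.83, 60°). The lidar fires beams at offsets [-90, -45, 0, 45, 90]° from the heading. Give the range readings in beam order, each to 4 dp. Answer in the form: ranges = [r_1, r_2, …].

beam 1: φ=-90°, α=330°
  direction (0.8660, -0.5000); cell (4,4); t to first gridline: x 0.6813, y 1.6600 (then +1.1547 / +2.0000)
    (5,4) via x @ 0.6813
    (5,3) via y @ 1.6600
    (6,3) via x @ 1.8360  # hit
  → r_1 = 1.8360
beam 2: φ=-45°, α=15°
  direction (0.9659, 0.2588); cell (4,4); t to first gridline: x 0.6108, y 0.6568 (then +1.0353 / +3.8637)
    (5,4) via x @ 0.6108
    (5,5) via y @ 0.6568
    (6,5) via x @ 1.6461  # hit
  → r_2 = 1.6461
beam 3: φ=0°, α=60°
  direction (0.5000, 0.8660); cell (4,4); t to first gridline: x 1.1800, y 0.1963 (then +2.0000 / +1.1547)
    (4,5) via y @ 0.1963
    (5,5) via x @ 1.1800
    (5,6) via y @ 1.3510
    (5,7) via y @ 2.5057
    (6,7) via x @ 3.1800  # hit
  → r_3 = 3.1800
beam 4: φ=45°, α=105°
  direction (-0.2588, 0.9659); cell (4,4); t to first gridline: x 1.5841, y 0.1760 (then +3.8637 / +1.0353)
    (4,5) via y @ 0.1760
    (4,6) via y @ 1.2113
    (3,6) via x @ 1.5841
    (3,7) via y @ 2.2465
    (3,8) via y @ 3.2818
    (3,9) via y @ 4.3171  # hit
  → r_4 = 4.3171
beam 5: φ=90°, α=150°
  direction (-0.8660, 0.5000); cell (4,4); t to first gridline: x 0.4734, y 0.3400 (then +1.1547 / +2.0000)
    (4,5) via y @ 0.3400
    (3,5) via x @ 0.4734  # hit
  → r_5 = 0.4734

ranges = [1.8360, 1.6461, 3.1800, 4.3171, 0.4734]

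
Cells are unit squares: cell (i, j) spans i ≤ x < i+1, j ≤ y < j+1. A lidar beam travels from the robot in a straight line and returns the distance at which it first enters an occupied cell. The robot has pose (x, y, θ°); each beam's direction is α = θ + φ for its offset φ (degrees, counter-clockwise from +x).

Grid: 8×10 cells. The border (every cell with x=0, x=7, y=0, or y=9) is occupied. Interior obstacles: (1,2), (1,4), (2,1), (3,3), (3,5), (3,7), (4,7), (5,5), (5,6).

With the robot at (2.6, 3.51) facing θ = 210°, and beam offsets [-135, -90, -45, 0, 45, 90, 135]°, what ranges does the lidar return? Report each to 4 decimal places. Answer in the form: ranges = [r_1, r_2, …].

ranges = [1.5455, 1.2000, 1.6564, 1.0200, 1.5633, 2.8983, 0.4141]

beam 1: φ=-135°, α=75°
  d=(0.2588,0.9659)  start (2,3)  tX=1.5455 tY=0.5073  stride 1/|dx|=3.8637 1/|dy|=1.0353
    cross y-line → (2,4), t=0.5073
    cross y-line → (2,5), t=1.5426
    cross x-line → (3,5), t=1.5455 (wall)
  → r_1 = 1.5455
beam 2: φ=-90°, α=120°
  d=(-0.5000,0.8660)  start (2,3)  tX=1.2000 tY=0.5658  stride 1/|dx|=2.0000 1/|dy|=1.1547
    cross y-line → (2,4), t=0.5658
    cross x-line → (1,4), t=1.2000 (wall)
  → r_2 = 1.2000
beam 3: φ=-45°, α=165°
  d=(-0.9659,0.2588)  start (2,3)  tX=0.6212 tY=1.8932  stride 1/|dx|=1.0353 1/|dy|=3.8637
    cross x-line → (1,3), t=0.6212
    cross x-line → (0,3), t=1.6564 (wall)
  → r_3 = 1.6564
beam 4: φ=0°, α=210°
  d=(-0.8660,-0.5000)  start (2,3)  tX=0.6928 tY=1.0200  stride 1/|dx|=1.1547 1/|dy|=2.0000
    cross x-line → (1,3), t=0.6928
    cross y-line → (1,2), t=1.0200 (wall)
  → r_4 = 1.0200
beam 5: φ=45°, α=255°
  d=(-0.2588,-0.9659)  start (2,3)  tX=2.3182 tY=0.5280  stride 1/|dx|=3.8637 1/|dy|=1.0353
    cross y-line → (2,2), t=0.5280
    cross y-line → (2,1), t=1.5633 (wall)
  → r_5 = 1.5633
beam 6: φ=90°, α=300°
  d=(0.5000,-0.8660)  start (2,3)  tX=0.8000 tY=0.5889  stride 1/|dx|=2.0000 1/|dy|=1.1547
    cross y-line → (2,2), t=0.5889
    cross x-line → (3,2), t=0.8000
    cross y-line → (3,1), t=1.7436
    cross x-line → (4,1), t=2.8000
    cross y-line → (4,0), t=2.8983 (wall)
  → r_6 = 2.8983
beam 7: φ=135°, α=345°
  d=(0.9659,-0.2588)  start (2,3)  tX=0.4141 tY=1.9705  stride 1/|dx|=1.0353 1/|dy|=3.8637
    cross x-line → (3,3), t=0.4141 (wall)
  → r_7 = 0.4141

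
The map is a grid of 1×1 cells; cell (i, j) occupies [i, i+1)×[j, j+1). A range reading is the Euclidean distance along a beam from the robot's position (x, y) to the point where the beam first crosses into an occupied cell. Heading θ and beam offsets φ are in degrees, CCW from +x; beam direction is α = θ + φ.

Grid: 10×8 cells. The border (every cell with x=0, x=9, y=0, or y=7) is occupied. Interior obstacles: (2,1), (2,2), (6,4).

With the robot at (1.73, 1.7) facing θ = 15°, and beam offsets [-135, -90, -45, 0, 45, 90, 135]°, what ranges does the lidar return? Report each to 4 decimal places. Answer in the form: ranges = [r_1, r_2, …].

beam 1: φ=-135°, α=240°
  cosα=-0.5000 sinα=-0.8660 | (1,1) | tMaxX 1.4600 tMaxY 0.8083 | tΔX 2.0000 tΔY 1.1547
    t=0.8083 [y] (1,0) — stop
  → r_1 = 0.8083
beam 2: φ=-90°, α=285°
  cosα=0.2588 sinα=-0.9659 | (1,1) | tMaxX 1.0432 tMaxY 0.7247 | tΔX 3.8637 tΔY 1.0353
    t=0.7247 [y] (1,0) — stop
  → r_2 = 0.7247
beam 3: φ=-45°, α=330°
  cosα=0.8660 sinα=-0.5000 | (1,1) | tMaxX 0.3118 tMaxY 1.4000 | tΔX 1.1547 tΔY 2.0000
    t=0.3118 [x] (2,1) — stop
  → r_3 = 0.3118
beam 4: φ=0°, α=15°
  cosα=0.9659 sinα=0.2588 | (1,1) | tMaxX 0.2795 tMaxY 1.1591 | tΔX 1.0353 tΔY 3.8637
    t=0.2795 [x] (2,1) — stop
  → r_4 = 0.2795
beam 5: φ=45°, α=60°
  cosα=0.5000 sinα=0.8660 | (1,1) | tMaxX 0.5400 tMaxY 0.3464 | tΔX 2.0000 tΔY 1.1547
    t=0.3464 [y] (1,2)
    t=0.5400 [x] (2,2) — stop
  → r_5 = 0.5400
beam 6: φ=90°, α=105°
  cosα=-0.2588 sinα=0.9659 | (1,1) | tMaxX 2.8205 tMaxY 0.3106 | tΔX 3.8637 tΔY 1.0353
    t=0.3106 [y] (1,2)
    t=1.3459 [y] (1,3)
    t=2.3811 [y] (1,4)
    t=2.8205 [x] (0,4) — stop
  → r_6 = 2.8205
beam 7: φ=135°, α=150°
  cosα=-0.8660 sinα=0.5000 | (1,1) | tMaxX 0.8429 tMaxY 0.6000 | tΔX 1.1547 tΔY 2.0000
    t=0.6000 [y] (1,2)
    t=0.8429 [x] (0,2) — stop
  → r_7 = 0.8429

ranges = [0.8083, 0.7247, 0.3118, 0.2795, 0.5400, 2.8205, 0.8429]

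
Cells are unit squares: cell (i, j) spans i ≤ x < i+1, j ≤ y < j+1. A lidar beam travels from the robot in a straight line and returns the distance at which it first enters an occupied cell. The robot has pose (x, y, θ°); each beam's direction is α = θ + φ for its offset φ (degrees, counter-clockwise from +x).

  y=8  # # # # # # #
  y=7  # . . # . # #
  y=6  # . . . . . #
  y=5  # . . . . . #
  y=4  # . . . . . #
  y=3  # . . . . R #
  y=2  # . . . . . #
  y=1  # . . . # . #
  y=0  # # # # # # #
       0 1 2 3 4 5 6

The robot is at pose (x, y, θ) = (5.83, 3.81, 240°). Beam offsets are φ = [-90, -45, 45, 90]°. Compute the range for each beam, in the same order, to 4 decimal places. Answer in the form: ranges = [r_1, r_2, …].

ranges = [5.5772, 5.0004, 0.6568, 0.1963]

beam 1: φ=-90°, α=150°
  direction (-0.8660, 0.5000); cell (5,3); t to first gridline: x 0.9584, y 0.3800 (then +1.1547 / +2.0000)
    (5,4) via y @ 0.3800
    (4,4) via x @ 0.9584
    (3,4) via x @ 2.1131
    (3,5) via y @ 2.3800
    (2,5) via x @ 3.2678
    (2,6) via y @ 4.3800
    (1,6) via x @ 4.4225
    (0,6) via x @ 5.5772  # hit
  → r_1 = 5.5772
beam 2: φ=-45°, α=195°
  direction (-0.9659, -0.2588); cell (5,3); t to first gridline: x 0.8593, y 3.1296 (then +1.0353 / +3.8637)
    (4,3) via x @ 0.8593
    (3,3) via x @ 1.8946
    (2,3) via x @ 2.9298
    (2,2) via y @ 3.1296
    (1,2) via x @ 3.9651
    (0,2) via x @ 5.0004  # hit
  → r_2 = 5.0004
beam 3: φ=45°, α=285°
  direction (0.2588, -0.9659); cell (5,3); t to first gridline: x 0.6568, y 0.8386 (then +3.8637 / +1.0353)
    (6,3) via x @ 0.6568  # hit
  → r_3 = 0.6568
beam 4: φ=90°, α=330°
  direction (0.8660, -0.5000); cell (5,3); t to first gridline: x 0.1963, y 1.6200 (then +1.1547 / +2.0000)
    (6,3) via x @ 0.1963  # hit
  → r_4 = 0.1963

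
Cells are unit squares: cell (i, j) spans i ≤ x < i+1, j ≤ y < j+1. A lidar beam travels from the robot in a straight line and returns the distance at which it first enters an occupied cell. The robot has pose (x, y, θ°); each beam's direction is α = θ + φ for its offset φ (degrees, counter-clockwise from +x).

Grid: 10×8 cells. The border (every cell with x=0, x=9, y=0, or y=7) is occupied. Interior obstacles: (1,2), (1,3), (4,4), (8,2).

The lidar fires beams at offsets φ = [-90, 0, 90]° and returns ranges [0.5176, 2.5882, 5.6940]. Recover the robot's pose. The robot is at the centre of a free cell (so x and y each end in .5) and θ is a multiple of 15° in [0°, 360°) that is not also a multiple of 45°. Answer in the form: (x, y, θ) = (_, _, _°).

Enumerate (i+0.5, j+0.5, θ) over the 44 free cells and 16 admissible headings. For each, cast all 3 beams and compare to the given ranges.
  (3.5, 2.5, 120°): beam 1 = 6.3509 ≠ 0.5176 ✗
  (5.5, 1.5, 240°): beam 1 = 4.0415 ≠ 0.5176 ✗
  (1.5, 1.5, 75°): beam 1 = 1.9319 ≠ 0.5176 ✗
  (2.5, 6.5, 210°): beam 1 = 0.5774 ≠ 0.5176 ✗
  (5.5, 5.5, 345°): beam 1 = 4.6587 ≠ 0.5176 ✗
  …
  (2.5, 3.5, 255°): r_1=0.5176, r_2=2.5882, r_3=5.6940 — all match ✓
No second candidate reproduces the full scan.

(x, y, θ) = (2.5, 3.5, 255°)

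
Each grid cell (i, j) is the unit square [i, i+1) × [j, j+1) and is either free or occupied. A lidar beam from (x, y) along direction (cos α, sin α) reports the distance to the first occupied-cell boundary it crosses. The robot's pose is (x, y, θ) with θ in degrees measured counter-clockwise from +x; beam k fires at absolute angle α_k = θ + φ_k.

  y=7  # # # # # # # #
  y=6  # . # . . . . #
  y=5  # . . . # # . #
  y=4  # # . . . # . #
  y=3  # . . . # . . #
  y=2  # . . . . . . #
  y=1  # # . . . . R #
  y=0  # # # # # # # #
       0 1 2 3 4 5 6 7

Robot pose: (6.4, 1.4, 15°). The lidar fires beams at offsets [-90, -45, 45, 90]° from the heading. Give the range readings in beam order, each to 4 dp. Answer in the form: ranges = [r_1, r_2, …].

ranges = [0.4141, 0.6928, 1.2000, 2.6917]

beam 1: φ=-90°, α=285°
  cosα=0.2588 sinα=-0.9659 | (6,1) | tMaxX 2.3182 tMaxY 0.4141 | tΔX 3.8637 tΔY 1.0353
    t=0.4141 [y] (6,0) — stop
  → r_1 = 0.4141
beam 2: φ=-45°, α=330°
  cosα=0.8660 sinα=-0.5000 | (6,1) | tMaxX 0.6928 tMaxY 0.8000 | tΔX 1.1547 tΔY 2.0000
    t=0.6928 [x] (7,1) — stop
  → r_2 = 0.6928
beam 3: φ=45°, α=60°
  cosα=0.5000 sinα=0.8660 | (6,1) | tMaxX 1.2000 tMaxY 0.6928 | tΔX 2.0000 tΔY 1.1547
    t=0.6928 [y] (6,2)
    t=1.2000 [x] (7,2) — stop
  → r_3 = 1.2000
beam 4: φ=90°, α=105°
  cosα=-0.2588 sinα=0.9659 | (6,1) | tMaxX 1.5455 tMaxY 0.6212 | tΔX 3.8637 tΔY 1.0353
    t=0.6212 [y] (6,2)
    t=1.5455 [x] (5,2)
    t=1.6564 [y] (5,3)
    t=2.6917 [y] (5,4) — stop
  → r_4 = 2.6917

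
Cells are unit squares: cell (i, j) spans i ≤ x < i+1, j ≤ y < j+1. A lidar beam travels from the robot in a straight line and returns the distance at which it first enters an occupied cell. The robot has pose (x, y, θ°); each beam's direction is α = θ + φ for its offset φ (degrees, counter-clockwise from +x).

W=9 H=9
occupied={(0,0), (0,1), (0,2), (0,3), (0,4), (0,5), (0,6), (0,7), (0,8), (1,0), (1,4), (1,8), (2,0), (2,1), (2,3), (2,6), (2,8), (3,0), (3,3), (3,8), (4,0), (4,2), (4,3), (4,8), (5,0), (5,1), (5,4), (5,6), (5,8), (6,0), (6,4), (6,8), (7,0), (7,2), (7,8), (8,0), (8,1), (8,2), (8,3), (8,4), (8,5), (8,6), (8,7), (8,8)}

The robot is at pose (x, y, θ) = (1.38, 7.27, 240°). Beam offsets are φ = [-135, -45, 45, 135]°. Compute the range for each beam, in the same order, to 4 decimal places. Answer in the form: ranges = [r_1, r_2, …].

ranges = [0.7558, 0.3934, 2.3501, 2.8205]

beam 1: φ=-135°, α=105°
  dir = (cos 105°, sin 105°) = (-0.2588, 0.9659); from cell (1,7)
  next x-line at t=1.4682, next y-line at t=0.7558; Δt_x=3.8637, Δt_y=1.0353
    y: enter (1,8) at t=0.7558 ← occupied
  → r_1 = 0.7558
beam 2: φ=-45°, α=195°
  dir = (cos 195°, sin 195°) = (-0.9659, -0.2588); from cell (1,7)
  next x-line at t=0.3934, next y-line at t=1.0432; Δt_x=1.0353, Δt_y=3.8637
    x: enter (0,7) at t=0.3934 ← occupied
  → r_2 = 0.3934
beam 3: φ=45°, α=285°
  dir = (cos 285°, sin 285°) = (0.2588, -0.9659); from cell (1,7)
  next x-line at t=2.3955, next y-line at t=0.2795; Δt_x=3.8637, Δt_y=1.0353
    y: enter (1,6) at t=0.2795
    y: enter (1,5) at t=1.3148
    y: enter (1,4) at t=2.3501 ← occupied
  → r_3 = 2.3501
beam 4: φ=135°, α=15°
  dir = (cos 15°, sin 15°) = (0.9659, 0.2588); from cell (1,7)
  next x-line at t=0.6419, next y-line at t=2.8205; Δt_x=1.0353, Δt_y=3.8637
    x: enter (2,7) at t=0.6419
    x: enter (3,7) at t=1.6771
    x: enter (4,7) at t=2.7124
    y: enter (4,8) at t=2.8205 ← occupied
  → r_4 = 2.8205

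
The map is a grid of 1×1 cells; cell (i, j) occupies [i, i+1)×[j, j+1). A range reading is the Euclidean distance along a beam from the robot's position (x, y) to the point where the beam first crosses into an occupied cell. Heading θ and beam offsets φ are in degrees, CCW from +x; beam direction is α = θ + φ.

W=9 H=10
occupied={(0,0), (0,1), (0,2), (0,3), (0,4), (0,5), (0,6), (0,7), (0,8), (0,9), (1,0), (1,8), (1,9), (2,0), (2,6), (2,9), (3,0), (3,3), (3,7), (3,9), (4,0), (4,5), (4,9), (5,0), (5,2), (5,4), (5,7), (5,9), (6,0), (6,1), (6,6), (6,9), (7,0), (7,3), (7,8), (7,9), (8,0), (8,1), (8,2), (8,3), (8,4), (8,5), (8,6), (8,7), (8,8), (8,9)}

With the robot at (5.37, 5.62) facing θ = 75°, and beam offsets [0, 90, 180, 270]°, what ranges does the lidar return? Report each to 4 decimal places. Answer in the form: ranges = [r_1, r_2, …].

ranges = [1.4287, 0.3831, 0.6419, 2.7228]

beam 1: φ=0°, α=75°
  d=(0.2588,0.9659)  start (5,5)  tX=2.4341 tY=0.3934  stride 1/|dx|=3.8637 1/|dy|=1.0353
    cross y-line → (5,6), t=0.3934
    cross y-line → (5,7), t=1.4287 (wall)
  → r_1 = 1.4287
beam 2: φ=90°, α=165°
  d=(-0.9659,0.2588)  start (5,5)  tX=0.3831 tY=1.4682  stride 1/|dx|=1.0353 1/|dy|=3.8637
    cross x-line → (4,5), t=0.3831 (wall)
  → r_2 = 0.3831
beam 3: φ=180°, α=255°
  d=(-0.2588,-0.9659)  start (5,5)  tX=1.4296 tY=0.6419  stride 1/|dx|=3.8637 1/|dy|=1.0353
    cross y-line → (5,4), t=0.6419 (wall)
  → r_3 = 0.6419
beam 4: φ=270°, α=345°
  d=(0.9659,-0.2588)  start (5,5)  tX=0.6522 tY=2.3955  stride 1/|dx|=1.0353 1/|dy|=3.8637
    cross x-line → (6,5), t=0.6522
    cross x-line → (7,5), t=1.6875
    cross y-line → (7,4), t=2.3955
    cross x-line → (8,4), t=2.7228 (wall)
  → r_4 = 2.7228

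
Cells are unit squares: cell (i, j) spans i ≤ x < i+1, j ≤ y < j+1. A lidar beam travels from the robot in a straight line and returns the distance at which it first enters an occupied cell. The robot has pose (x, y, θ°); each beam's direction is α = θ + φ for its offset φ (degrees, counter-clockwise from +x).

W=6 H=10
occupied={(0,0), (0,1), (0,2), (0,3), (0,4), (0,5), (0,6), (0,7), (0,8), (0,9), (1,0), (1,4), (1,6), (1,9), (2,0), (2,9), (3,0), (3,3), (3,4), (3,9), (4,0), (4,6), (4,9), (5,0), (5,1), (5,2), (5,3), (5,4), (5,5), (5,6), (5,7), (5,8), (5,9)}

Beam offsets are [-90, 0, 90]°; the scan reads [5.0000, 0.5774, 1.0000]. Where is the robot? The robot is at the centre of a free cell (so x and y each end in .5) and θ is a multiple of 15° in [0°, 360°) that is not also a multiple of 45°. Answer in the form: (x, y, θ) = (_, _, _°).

(x, y, θ) = (1.5, 2.5, 150°)

Enumerate (i+0.5, j+0.5, θ) over the 27 free cells and 16 admissible headings. For each, cast all 3 beams and compare to the given ranges.
  (2.5, 1.5, 210°): beam 1 = 2.8868 ≠ 5.0000 ✗
  (2.5, 8.5, 210°): beam 1 = 0.5774 ≠ 5.0000 ✗
  (3.5, 8.5, 255°): beam 1 = 1.9319 ≠ 5.0000 ✗
  (4.5, 7.5, 105°): beam 1 = 0.5176 ≠ 5.0000 ✗
  (4.5, 4.5, 75°): beam 1 = 0.5176 ≠ 5.0000 ✗
  …
  (1.5, 2.5, 150°): r_1=5.0000, r_2=0.5774, r_3=1.0000 — all match ✓
Only this pose fits every beam.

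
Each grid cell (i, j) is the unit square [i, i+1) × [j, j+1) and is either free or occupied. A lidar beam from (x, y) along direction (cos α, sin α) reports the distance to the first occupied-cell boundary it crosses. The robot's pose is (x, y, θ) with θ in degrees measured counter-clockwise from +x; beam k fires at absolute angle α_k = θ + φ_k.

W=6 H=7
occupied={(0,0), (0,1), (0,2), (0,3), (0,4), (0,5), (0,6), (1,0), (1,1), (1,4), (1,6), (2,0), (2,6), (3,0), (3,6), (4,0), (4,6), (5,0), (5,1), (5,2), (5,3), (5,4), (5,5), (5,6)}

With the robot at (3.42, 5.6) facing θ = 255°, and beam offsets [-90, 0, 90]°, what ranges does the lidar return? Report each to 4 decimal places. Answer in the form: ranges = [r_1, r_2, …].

ranges = [1.5455, 4.7623, 1.6357]

beam 1: φ=-90°, α=165°
  d=(-0.9659,0.2588)  start (3,5)  tX=0.4348 tY=1.5455  stride 1/|dx|=1.0353 1/|dy|=3.8637
    cross x-line → (2,5), t=0.4348
    cross x-line → (1,5), t=1.4701
    cross y-line → (1,6), t=1.5455 (wall)
  → r_1 = 1.5455
beam 2: φ=0°, α=255°
  d=(-0.2588,-0.9659)  start (3,5)  tX=1.6228 tY=0.6212  stride 1/|dx|=3.8637 1/|dy|=1.0353
    cross y-line → (3,4), t=0.6212
    cross x-line → (2,4), t=1.6228
    cross y-line → (2,3), t=1.6564
    cross y-line → (2,2), t=2.6917
    cross y-line → (2,1), t=3.7270
    cross y-line → (2,0), t=4.7623 (wall)
  → r_2 = 4.7623
beam 3: φ=90°, α=345°
  d=(0.9659,-0.2588)  start (3,5)  tX=0.6005 tY=2.3182  stride 1/|dx|=1.0353 1/|dy|=3.8637
    cross x-line → (4,5), t=0.6005
    cross x-line → (5,5), t=1.6357 (wall)
  → r_3 = 1.6357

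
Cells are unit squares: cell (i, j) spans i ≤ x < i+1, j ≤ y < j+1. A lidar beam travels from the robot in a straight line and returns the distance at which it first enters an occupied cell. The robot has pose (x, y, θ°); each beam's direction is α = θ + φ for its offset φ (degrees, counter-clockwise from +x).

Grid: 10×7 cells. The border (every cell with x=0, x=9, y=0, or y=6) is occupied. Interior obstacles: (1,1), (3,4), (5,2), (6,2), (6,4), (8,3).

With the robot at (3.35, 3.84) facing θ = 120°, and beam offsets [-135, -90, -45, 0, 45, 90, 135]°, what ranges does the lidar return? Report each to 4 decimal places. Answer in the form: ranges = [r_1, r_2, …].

beam 1: φ=-135°, α=345°
  dir = (cos 345°, sin 345°) = (0.9659, -0.2588); from cell (3,3)
  next x-line at t=0.6729, next y-line at t=3.2455; Δt_x=1.0353, Δt_y=3.8637
    x: enter (4,3) at t=0.6729
    x: enter (5,3) at t=1.7082
    x: enter (6,3) at t=2.7435
    y: enter (6,2) at t=3.2455 ← occupied
  → r_1 = 3.2455
beam 2: φ=-90°, α=30°
  dir = (cos 30°, sin 30°) = (0.8660, 0.5000); from cell (3,3)
  next x-line at t=0.7506, next y-line at t=0.3200; Δt_x=1.1547, Δt_y=2.0000
    y: enter (3,4) at t=0.3200 ← occupied
  → r_2 = 0.3200
beam 3: φ=-45°, α=75°
  dir = (cos 75°, sin 75°) = (0.2588, 0.9659); from cell (3,3)
  next x-line at t=2.5114, next y-line at t=0.1656; Δt_x=3.8637, Δt_y=1.0353
    y: enter (3,4) at t=0.1656 ← occupied
  → r_3 = 0.1656
beam 4: φ=0°, α=120°
  dir = (cos 120°, sin 120°) = (-0.5000, 0.8660); from cell (3,3)
  next x-line at t=0.7000, next y-line at t=0.1848; Δt_x=2.0000, Δt_y=1.1547
    y: enter (3,4) at t=0.1848 ← occupied
  → r_4 = 0.1848
beam 5: φ=45°, α=165°
  dir = (cos 165°, sin 165°) = (-0.9659, 0.2588); from cell (3,3)
  next x-line at t=0.3623, next y-line at t=0.6182; Δt_x=1.0353, Δt_y=3.8637
    x: enter (2,3) at t=0.3623
    y: enter (2,4) at t=0.6182
    x: enter (1,4) at t=1.3976
    x: enter (0,4) at t=2.4329 ← occupied
  → r_5 = 2.4329
beam 6: φ=90°, α=210°
  dir = (cos 210°, sin 210°) = (-0.8660, -0.5000); from cell (3,3)
  next x-line at t=0.4041, next y-line at t=1.6800; Δt_x=1.1547, Δt_y=2.0000
    x: enter (2,3) at t=0.4041
    x: enter (1,3) at t=1.5588
    y: enter (1,2) at t=1.6800
    x: enter (0,2) at t=2.7135 ← occupied
  → r_6 = 2.7135
beam 7: φ=135°, α=255°
  dir = (cos 255°, sin 255°) = (-0.2588, -0.9659); from cell (3,3)
  next x-line at t=1.3523, next y-line at t=0.8696; Δt_x=3.8637, Δt_y=1.0353
    y: enter (3,2) at t=0.8696
    x: enter (2,2) at t=1.3523
    y: enter (2,1) at t=1.9049
    y: enter (2,0) at t=2.9402 ← occupied
  → r_7 = 2.9402

ranges = [3.2455, 0.3200, 0.1656, 0.1848, 2.4329, 2.7135, 2.9402]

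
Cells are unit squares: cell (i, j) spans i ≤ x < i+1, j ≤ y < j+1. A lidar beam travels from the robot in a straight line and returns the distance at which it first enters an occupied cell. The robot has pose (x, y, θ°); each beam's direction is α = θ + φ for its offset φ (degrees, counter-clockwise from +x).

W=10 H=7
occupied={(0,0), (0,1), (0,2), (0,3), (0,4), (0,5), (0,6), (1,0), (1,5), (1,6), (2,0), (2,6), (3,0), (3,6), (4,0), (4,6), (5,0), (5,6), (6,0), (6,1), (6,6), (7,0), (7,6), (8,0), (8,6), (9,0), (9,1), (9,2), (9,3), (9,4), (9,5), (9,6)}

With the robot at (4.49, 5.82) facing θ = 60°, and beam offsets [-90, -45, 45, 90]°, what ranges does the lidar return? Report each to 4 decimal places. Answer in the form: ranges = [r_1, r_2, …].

beam 1: φ=-90°, α=330°
  dir = (cos 330°, sin 330°) = (0.8660, -0.5000); from cell (4,5)
  next x-line at t=0.5889, next y-line at t=1.6400; Δt_x=1.1547, Δt_y=2.0000
    x: enter (5,5) at t=0.5889
    y: enter (5,4) at t=1.6400
    x: enter (6,4) at t=1.7436
    x: enter (7,4) at t=2.8983
    y: enter (7,3) at t=3.6400
    x: enter (8,3) at t=4.0530
    x: enter (9,3) at t=5.2077 ← occupied
  → r_1 = 5.2077
beam 2: φ=-45°, α=15°
  dir = (cos 15°, sin 15°) = (0.9659, 0.2588); from cell (4,5)
  next x-line at t=0.5280, next y-line at t=0.6955; Δt_x=1.0353, Δt_y=3.8637
    x: enter (5,5) at t=0.5280
    y: enter (5,6) at t=0.6955 ← occupied
  → r_2 = 0.6955
beam 3: φ=45°, α=105°
  dir = (cos 105°, sin 105°) = (-0.2588, 0.9659); from cell (4,5)
  next x-line at t=1.8932, next y-line at t=0.1863; Δt_x=3.8637, Δt_y=1.0353
    y: enter (4,6) at t=0.1863 ← occupied
  → r_3 = 0.1863
beam 4: φ=90°, α=150°
  dir = (cos 150°, sin 150°) = (-0.8660, 0.5000); from cell (4,5)
  next x-line at t=0.5658, next y-line at t=0.3600; Δt_x=1.1547, Δt_y=2.0000
    y: enter (4,6) at t=0.3600 ← occupied
  → r_4 = 0.3600

ranges = [5.2077, 0.6955, 0.1863, 0.3600]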